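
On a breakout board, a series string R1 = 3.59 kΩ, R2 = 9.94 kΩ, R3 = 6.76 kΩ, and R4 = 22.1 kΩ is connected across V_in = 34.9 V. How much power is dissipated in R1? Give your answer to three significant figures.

The common current is I = 34.9/42.39 = 0.8233 mA.
V(R1) = I·R = 2.956 V; P = V·I = 2.956 × 0.8233 = 2.433 mW.

P ≈ 2.43 mW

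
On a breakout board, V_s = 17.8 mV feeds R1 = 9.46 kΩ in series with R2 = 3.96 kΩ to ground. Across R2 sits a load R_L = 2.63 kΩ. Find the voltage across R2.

R2 ‖ R_L = (3.96 × 2.63)/(3.96 + 2.63) = 1.580 kΩ.
Now apply the divider: V_out = 17.8 × 0.1431 = 2.548 mV.
(Unloaded it would be 5.25 mV; the load pulls it down.)

V_out ≈ 2.55 mV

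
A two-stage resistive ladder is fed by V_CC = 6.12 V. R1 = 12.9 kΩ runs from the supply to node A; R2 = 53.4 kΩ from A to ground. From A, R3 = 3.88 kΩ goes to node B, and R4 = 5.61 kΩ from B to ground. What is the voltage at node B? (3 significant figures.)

Looking into the second stage from A: R3 + R4 = 9.490 kΩ appears in parallel with R2.
Effective lower resistance at A: R2 ‖ 9.490 = 8.058 kΩ.
V_A = 6.12 × 8.058/(12.9 + 8.058) = 2.353 V.
V_B = V_A × 0.5911 = 1.391 V.

V_B ≈ 1.39 V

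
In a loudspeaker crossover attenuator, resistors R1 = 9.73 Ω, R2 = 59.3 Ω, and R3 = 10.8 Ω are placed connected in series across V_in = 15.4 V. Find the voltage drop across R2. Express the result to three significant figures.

V ≈ 11.4 V

Series total: ΣR = 9.73 + 59.3 + 10.8 = 79.83 Ω.
By the voltage-divider rule, V = 15.4 × 59.30/79.83 = 11.44 V.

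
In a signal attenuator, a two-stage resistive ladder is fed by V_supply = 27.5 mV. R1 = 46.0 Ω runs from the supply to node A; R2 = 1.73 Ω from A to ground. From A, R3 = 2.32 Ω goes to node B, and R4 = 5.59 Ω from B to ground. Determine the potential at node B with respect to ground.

Node A sees R2 in parallel with the series input of stage 2, R3 + R4 = 7.910 Ω.
R2 ‖ (R3+R4) = 1.420 Ω.
So V_A = 27.5 × 0.02994 = 0.8232 mV.
Then the unloaded second divider: V_B = V_A × R4/(R3+R4) = 0.8232 × 0.7067 = 0.5818 mV.

V_B ≈ 0.582 mV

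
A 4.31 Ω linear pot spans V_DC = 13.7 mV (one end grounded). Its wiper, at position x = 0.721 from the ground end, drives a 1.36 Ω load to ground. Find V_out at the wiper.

V_out ≈ 6.03 mV

Lower segment x·R_p = 3.108 Ω; upper segment (1−x)·R_p = 1.202 Ω.
R_L loads the lower segment: effective lower R = 0.9460 Ω.
Loaded-divider output: V_out = 13.7 × 0.4403 = 6.032 mV.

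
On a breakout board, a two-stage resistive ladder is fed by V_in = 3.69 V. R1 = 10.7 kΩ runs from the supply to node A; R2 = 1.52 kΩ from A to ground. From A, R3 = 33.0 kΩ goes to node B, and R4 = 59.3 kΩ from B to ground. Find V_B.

V_B ≈ 0.291 V

Looking into the second stage from A: R3 + R4 = 92.30 kΩ appears in parallel with R2.
Effective lower resistance at A: R2 ‖ 92.30 = 1.495 kΩ.
First divider: V_A = V_in · 1.495/(10.7 + 1.495) = 0.4525 V.
Then the unloaded second divider: V_B = V_A × R4/(R3+R4) = 0.4525 × 0.6425 = 0.2907 V.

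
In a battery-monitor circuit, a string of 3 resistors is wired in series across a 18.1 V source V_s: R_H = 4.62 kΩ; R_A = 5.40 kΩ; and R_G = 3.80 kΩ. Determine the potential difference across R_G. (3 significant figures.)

Series total: ΣR = 4.62 + 5.40 + 3.80 = 13.82 kΩ.
V = V_s · R/ΣR = 18.1 × 0.2750 = 4.977 V.

V ≈ 4.98 V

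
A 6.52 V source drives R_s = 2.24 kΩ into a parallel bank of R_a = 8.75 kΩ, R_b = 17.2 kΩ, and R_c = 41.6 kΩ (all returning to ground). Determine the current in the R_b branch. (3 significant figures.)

Equivalent of the parallel group: R_p = 5.090 kΩ.
V_A by voltage divider: V_A = 6.52 × 5.090/(2.24 + 5.090) = 4.528 V.
Branch current I = V_A/R_b = 4.528/17.2 = 0.2632 mA.
(Check via current divider: I_total = 0.8895 mA; share G_k/ΣG = 0.2959 → same result.)

I ≈ 0.263 mA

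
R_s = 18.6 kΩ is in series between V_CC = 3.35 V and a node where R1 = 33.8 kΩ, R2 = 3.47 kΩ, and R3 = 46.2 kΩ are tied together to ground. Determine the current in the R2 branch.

Equivalent of the parallel group: R_p = 2.946 kΩ.
V_A = 3.35 × 2.946/21.55 = 0.4581 V.
I(R2) = V_A / R2 = 0.4581/3.47 = 0.1320 mA.
(Check via current divider: I_total = 0.1555 mA; share G_k/ΣG = 0.8491 → same result.)

I ≈ 0.132 mA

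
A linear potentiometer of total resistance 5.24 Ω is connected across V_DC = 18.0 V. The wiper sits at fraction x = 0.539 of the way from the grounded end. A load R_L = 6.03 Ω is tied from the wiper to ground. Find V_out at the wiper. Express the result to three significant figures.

V_out ≈ 7.98 V

Split the track: R_lower = x·R_p = 2.824 Ω, R_upper = (1−x)·R_p = 2.416 Ω.
R_L loads the lower segment: effective lower R = 1.923 Ω.
Then V_out = V_DC · 1.923/(2.416 + 1.923) = 7.979 V.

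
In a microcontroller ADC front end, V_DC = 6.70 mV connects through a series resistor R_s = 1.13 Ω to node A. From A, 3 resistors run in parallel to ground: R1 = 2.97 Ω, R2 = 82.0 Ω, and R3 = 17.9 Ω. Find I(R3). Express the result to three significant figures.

I ≈ 0.257 mA

Combine the parallel branches: R_p = (1/2.97 + 1/82.0 + 1/17.9)⁻¹ = 2.471 Ω.
Node voltage V_A = V_DC · R_p/(R_s + R_p) = 6.70 × 0.6862 = 4.597 mV.
I(R3) = V_A / R3 = 4.597/17.9 = 0.2568 mA.
(Check via current divider: I_total = 1.861 mA; share G_k/ΣG = 0.1380 → same result.)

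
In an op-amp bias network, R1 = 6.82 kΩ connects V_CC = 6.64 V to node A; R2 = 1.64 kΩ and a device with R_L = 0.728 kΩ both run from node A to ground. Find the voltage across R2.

V_out ≈ 0.457 V

R2 ‖ R_L = (1.64 × 0.728)/(1.64 + 0.728) = 0.5042 kΩ.
Voltage divider with the loaded lower leg: V_out = 6.64 × 0.5042/(6.82 + 0.5042) = 6.64 × 0.06884 = 0.4571 V.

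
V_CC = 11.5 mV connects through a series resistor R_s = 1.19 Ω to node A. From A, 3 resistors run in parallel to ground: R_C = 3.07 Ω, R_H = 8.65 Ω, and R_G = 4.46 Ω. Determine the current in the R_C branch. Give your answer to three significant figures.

Equivalent of the parallel group: R_p = 1.503 Ω.
Node voltage V_A = V_CC · R_p/(R_s + R_p) = 11.5 × 0.5580 = 6.417 mV.
Branch current I = V_A/R_C = 6.417/3.07 = 2.090 mA.
(Check via current divider: I_total = 4.271 mA; share G_k/ΣG = 0.4894 → same result.)

I ≈ 2.09 mA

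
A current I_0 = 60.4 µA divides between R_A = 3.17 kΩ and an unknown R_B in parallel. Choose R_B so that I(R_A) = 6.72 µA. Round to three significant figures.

R_B ≈ 0.397 kΩ

The fraction through R_A equals R_B/(R_A+R_B).
With f = 0.1113, R_B = R_A · f/(1−f) = 3.17 × 0.1252 = 0.3968 kΩ.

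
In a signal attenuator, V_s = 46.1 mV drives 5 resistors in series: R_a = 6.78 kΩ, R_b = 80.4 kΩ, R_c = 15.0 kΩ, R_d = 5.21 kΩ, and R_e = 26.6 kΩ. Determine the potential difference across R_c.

Total series resistance ΣR = 6.78 + 80.4 + 15.0 + 5.21 + 26.6 = 134.0 kΩ.
Voltage divider: V = V_s · (15.00 / 134.0) = 46.1 × 0.1119 = 5.161 mV.

V ≈ 5.16 mV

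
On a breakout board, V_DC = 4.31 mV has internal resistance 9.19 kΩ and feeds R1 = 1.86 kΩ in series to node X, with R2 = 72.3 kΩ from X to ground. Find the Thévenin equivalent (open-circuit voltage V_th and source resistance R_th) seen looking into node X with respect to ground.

V_th ≈ 3.74 mV, R_th ≈ 9.59 kΩ

R1' = 9.19 + 1.86 = 11.05 kΩ (source resistance + R1).
With X open, the divider is unloaded: V_th = 4.31 × 72.3/83.35 = 3.739 mV.
Zeroing V_DC shorts the top of R1' to ground, so R_th = R1' ‖ R2 = 9.585 kΩ.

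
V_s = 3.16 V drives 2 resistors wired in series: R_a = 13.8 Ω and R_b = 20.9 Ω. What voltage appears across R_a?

ΣR = 13.8 + 20.9 = 34.70 Ω.
Voltage divider: V = V_s · (13.80 / 34.70) = 3.16 × 0.3977 = 1.257 V.

V ≈ 1.26 V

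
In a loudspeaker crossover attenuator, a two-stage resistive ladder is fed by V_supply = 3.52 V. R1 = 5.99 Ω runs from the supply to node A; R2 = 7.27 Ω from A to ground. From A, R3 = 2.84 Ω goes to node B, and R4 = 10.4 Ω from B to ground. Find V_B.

V_B ≈ 1.21 V

The second stage (R3 + R4 = 13.24 Ω) loads node A in parallel with R2.
Effective lower resistance at A: R2 ‖ 13.24 = 4.693 Ω.
V_A = 3.52 × 4.693/(5.99 + 4.693) = 1.546 V.
Then the unloaded second divider: V_B = V_A × R4/(R3+R4) = 1.546 × 0.7855 = 1.215 V.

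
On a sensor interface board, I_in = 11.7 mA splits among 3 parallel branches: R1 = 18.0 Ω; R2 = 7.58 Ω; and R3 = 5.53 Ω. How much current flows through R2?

ΣG = 1/18.0 + 1/7.58 + 1/5.53 = 0.3683.
Current divider: I(R2) = I_in · G_k/ΣG = 11.7 × (0.1319/0.3683) = 11.7 × 0.3582 = 4.191 mA.

I ≈ 4.19 mA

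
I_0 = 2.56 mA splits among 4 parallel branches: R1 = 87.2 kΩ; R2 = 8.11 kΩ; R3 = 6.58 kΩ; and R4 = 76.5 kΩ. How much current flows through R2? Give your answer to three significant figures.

I ≈ 1.05 mA

Conductances: ΣG = 1/87.2 + 1/8.11 + 1/6.58 + 1/76.5 = 0.2998 (1/kΩ).
R2 takes the fraction G_k/ΣG = 0.1233/0.2998 = 0.4113, so I = 2.56 × 0.4113 = 1.053 mA.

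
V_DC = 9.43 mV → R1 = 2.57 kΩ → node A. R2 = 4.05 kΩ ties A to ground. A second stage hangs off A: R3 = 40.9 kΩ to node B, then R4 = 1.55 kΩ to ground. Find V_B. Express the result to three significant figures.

The second stage (R3 + R4 = 42.45 kΩ) loads node A in parallel with R2.
Effective lower resistance at A: R2 ‖ 42.45 = 3.697 kΩ.
V_A = 9.43 × 3.697/(2.57 + 3.697) = 5.563 mV.
V_B = V_A × 0.03651 = 0.2031 mV.

V_B ≈ 0.203 mV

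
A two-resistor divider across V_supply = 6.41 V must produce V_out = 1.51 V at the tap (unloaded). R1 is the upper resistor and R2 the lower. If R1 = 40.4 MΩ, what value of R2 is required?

V_out/V_supply = R2/(R1+R2) = 0.2356.
R2 = R1 · 0.2356/(1 − 0.2356) = 12.45 MΩ.

R2 ≈ 12.4 MΩ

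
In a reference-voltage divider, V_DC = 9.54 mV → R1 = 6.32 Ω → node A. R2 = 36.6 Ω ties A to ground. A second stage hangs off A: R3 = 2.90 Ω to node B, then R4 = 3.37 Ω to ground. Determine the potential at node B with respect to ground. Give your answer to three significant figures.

Node A sees R2 in parallel with the series input of stage 2, R3 + R4 = 6.270 Ω.
R2 ‖ (R3+R4) = 5.353 Ω.
V_A = 9.54 × 5.353/(6.32 + 5.353) = 4.375 mV.
Then the unloaded second divider: V_B = V_A × R4/(R3+R4) = 4.375 × 0.5375 = 2.351 mV.

V_B ≈ 2.35 mV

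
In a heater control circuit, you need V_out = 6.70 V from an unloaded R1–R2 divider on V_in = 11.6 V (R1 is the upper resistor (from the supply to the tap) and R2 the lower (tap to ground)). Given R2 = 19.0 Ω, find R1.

R1 ≈ 13.9 Ω

The divider ratio is R2/(R1+R2) = 6.70/11.6 = 0.5776.
Rearranging, R1 = R2·(1−k)/k = 19.0 × 0.7313 = 13.90 Ω.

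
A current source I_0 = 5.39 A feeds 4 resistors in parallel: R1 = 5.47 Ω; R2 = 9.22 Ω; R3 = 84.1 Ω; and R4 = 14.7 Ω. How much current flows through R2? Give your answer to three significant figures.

ΣG = 1/5.47 + 1/9.22 + 1/84.1 + 1/14.7 = 0.3712.
By the current-divider rule, I = I_0 · G_k/ΣG = 5.39 × 0.2922 = 1.575 A.

I ≈ 1.57 A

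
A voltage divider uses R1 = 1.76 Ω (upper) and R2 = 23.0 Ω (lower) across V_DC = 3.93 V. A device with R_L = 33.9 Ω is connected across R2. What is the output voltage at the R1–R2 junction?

First combine the lower leg with the load: R2 ‖ R_L = 13.70 Ω.
Voltage divider with the loaded lower leg: V_out = 3.93 × 13.70/(1.76 + 13.70) = 3.93 × 0.8862 = 3.483 V.
(Unloaded it would be 3.65 V; the load pulls it down.)

V_out ≈ 3.48 V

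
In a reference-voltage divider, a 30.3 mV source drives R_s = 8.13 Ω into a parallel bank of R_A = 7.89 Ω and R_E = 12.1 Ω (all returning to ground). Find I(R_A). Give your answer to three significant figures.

Parallel bank: R_p = 1/(1/7.89 + 1/12.1) = 4.776 Ω.
Node voltage V_A = V_CC · R_p/(R_s + R_p) = 30.3 × 0.3701 = 11.21 mV.
I(R_A) = V_A / R_A = 11.21/7.89 = 1.421 mA.
(Equivalently: I_total = 2.348 mA, then current-divider fraction G_k/ΣG = 0.6053.)

I ≈ 1.42 mA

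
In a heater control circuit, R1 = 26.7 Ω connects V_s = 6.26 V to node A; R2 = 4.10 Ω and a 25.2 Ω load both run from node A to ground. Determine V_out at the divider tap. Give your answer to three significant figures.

V_out ≈ 0.730 V

R2 ‖ R_L = (4.10 × 25.2)/(4.10 + 25.2) = 3.526 Ω.
Then V_out = V_s · R2'/(R1 + R2') = 6.26 × 3.526/30.23 = 0.7303 V.
(Unloaded it would be 0.833 V; the load pulls it down.)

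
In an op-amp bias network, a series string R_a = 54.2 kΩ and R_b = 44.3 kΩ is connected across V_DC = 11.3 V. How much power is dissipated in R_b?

P ≈ 0.583 mW

The common current is I = 11.3/98.50 = 0.1147 mA.
P(R_b) = I²·R_b = (0.1147)² × 44.3 = 0.5830 mW.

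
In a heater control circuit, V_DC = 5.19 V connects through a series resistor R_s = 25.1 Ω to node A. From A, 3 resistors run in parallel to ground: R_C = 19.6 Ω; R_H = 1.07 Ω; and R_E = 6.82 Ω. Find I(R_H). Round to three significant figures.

Combine the parallel branches: R_p = (1/19.6 + 1/1.07 + 1/6.82)⁻¹ = 0.8832 Ω.
V_A = 5.19 × 0.8832/25.98 = 0.1764 V.
Branch current I = V_A/R_H = 0.1764/1.07 = 0.1649 A.

I ≈ 0.165 A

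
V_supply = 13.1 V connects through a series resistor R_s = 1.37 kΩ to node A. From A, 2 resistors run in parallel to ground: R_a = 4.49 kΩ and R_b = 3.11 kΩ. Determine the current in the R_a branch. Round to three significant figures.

Combine the parallel branches: R_p = (1/4.49 + 1/3.11)⁻¹ = 1.837 kΩ.
V_A by voltage divider: V_A = 13.1 × 1.837/(1.37 + 1.837) = 7.504 V.
Branch current I = V_A/R_a = 7.504/4.49 = 1.671 mA.
(Check via current divider: I_total = 4.084 mA; share G_k/ΣG = 0.4092 → same result.)

I ≈ 1.67 mA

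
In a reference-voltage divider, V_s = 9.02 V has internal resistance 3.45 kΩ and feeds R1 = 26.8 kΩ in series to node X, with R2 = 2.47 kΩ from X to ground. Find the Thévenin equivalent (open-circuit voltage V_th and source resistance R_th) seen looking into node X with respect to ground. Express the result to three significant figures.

V_th ≈ 0.681 V, R_th ≈ 2.28 kΩ

R1' = 3.45 + 26.8 = 30.25 kΩ (source resistance + R1).
V_th is the unloaded tap voltage: V_s · R2/(R1'+R2) = 9.02 × 0.07549 = 0.6809 V.
Zeroing V_s shorts the top of R1' to ground, so R_th = R1' ‖ R2 = 2.284 kΩ.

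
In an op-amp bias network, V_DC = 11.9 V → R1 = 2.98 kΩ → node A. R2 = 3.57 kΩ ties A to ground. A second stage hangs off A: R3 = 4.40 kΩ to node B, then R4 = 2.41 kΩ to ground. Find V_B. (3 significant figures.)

V_B ≈ 1.85 V

Looking into the second stage from A: R3 + R4 = 6.810 kΩ appears in parallel with R2.
Effective lower resistance at A: R2 ‖ 6.810 = 2.342 kΩ.
V_A = 11.9 × 2.342/(2.98 + 2.342) = 5.237 V.
V_B = V_A × 0.3539 = 1.853 V.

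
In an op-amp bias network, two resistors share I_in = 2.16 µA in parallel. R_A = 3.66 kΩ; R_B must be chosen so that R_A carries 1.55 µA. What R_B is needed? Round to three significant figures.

R_B ≈ 9.30 kΩ

Two-branch current divider: I_A = I_in · R_B/(R_A + R_B).
1.55/2.16 = R_B/(R_A + R_B) → R_B = R_A · (0.7176)/(1 − 0.7176) = 3.66 × 2.541 = 9.300 kΩ.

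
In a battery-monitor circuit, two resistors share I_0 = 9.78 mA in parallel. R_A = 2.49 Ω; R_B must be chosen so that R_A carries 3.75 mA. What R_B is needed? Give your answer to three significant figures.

The fraction through R_A equals R_B/(R_A+R_B).
3.75/9.78 = R_B/(R_A + R_B) → R_B = R_A · (0.3834)/(1 − 0.3834) = 2.49 × 0.6219 = 1.549 Ω.

R_B ≈ 1.55 Ω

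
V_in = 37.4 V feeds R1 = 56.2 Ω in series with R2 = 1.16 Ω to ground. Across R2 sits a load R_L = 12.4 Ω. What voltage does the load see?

V_out ≈ 0.693 V

The load sits in parallel with R2, giving an effective lower resistance R2' = R2·R_L/(R2+R_L) = 1.061 Ω.
Voltage divider with the loaded lower leg: V_out = 37.4 × 1.061/(56.2 + 1.061) = 37.4 × 0.01853 = 0.6928 V.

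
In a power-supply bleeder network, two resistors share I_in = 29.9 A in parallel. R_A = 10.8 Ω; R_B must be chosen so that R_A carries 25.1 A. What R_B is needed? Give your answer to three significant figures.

R_B ≈ 56.5 Ω

In a two-way split, I_A/I_in = R_B/(R_A + R_B).
25.1/29.9 = R_B/(R_A + R_B) → R_B = R_A · (0.8395)/(1 − 0.8395) = 10.8 × 5.229 = 56.48 Ω.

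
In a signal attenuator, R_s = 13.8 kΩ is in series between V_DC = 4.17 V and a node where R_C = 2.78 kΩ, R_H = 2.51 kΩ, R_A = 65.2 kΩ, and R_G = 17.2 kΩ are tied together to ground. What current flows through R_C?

I ≈ 0.120 mA

Parallel bank: R_p = 1/(1/2.78 + 1/2.51 + 1/65.2 + 1/17.2) = 1.203 kΩ.
V_A by voltage divider: V_A = 4.17 × 1.203/(13.8 + 1.203) = 0.3342 V.
Branch current I = V_A/R_C = 0.3342/2.78 = 0.1202 mA.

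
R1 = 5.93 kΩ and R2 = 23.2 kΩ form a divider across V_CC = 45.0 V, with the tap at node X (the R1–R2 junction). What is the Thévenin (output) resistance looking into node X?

R_th ≈ 4.72 kΩ

Looking into X with the source shorted: R_th = R1·R2/(R1+R2) = 5.930 × 23.2/29.13 = 4.723 kΩ.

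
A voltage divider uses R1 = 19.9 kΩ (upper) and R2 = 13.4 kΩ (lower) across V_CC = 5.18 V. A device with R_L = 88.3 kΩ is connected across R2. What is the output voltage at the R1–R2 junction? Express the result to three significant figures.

R2 ‖ R_L = (13.4 × 88.3)/(13.4 + 88.3) = 11.63 kΩ.
Then V_out = V_CC · R2'/(R1 + R2') = 5.18 × 11.63/31.53 = 1.911 V.
(Unloaded it would be 2.08 V; the load pulls it down.)

V_out ≈ 1.91 V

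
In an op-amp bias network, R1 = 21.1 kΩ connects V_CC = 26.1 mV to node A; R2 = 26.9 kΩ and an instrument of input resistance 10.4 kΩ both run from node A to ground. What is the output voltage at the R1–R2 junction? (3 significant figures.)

V_out ≈ 6.84 mV

R2 ‖ R_L = (26.9 × 10.4)/(26.9 + 10.4) = 7.500 kΩ.
Voltage divider with the loaded lower leg: V_out = 26.1 × 7.500/(21.1 + 7.500) = 26.1 × 0.2622 = 6.845 mV.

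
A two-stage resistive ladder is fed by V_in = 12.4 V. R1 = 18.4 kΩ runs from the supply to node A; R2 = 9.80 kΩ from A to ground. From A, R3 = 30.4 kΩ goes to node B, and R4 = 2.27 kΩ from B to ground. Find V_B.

Looking into the second stage from A: R3 + R4 = 32.67 kΩ appears in parallel with R2.
Effective lower resistance at A: R2 ‖ 32.67 = 7.539 kΩ.
So V_A = 12.4 × 0.2906 = 3.604 V.
V_B = V_A × 0.06948 = 0.2504 V.

V_B ≈ 0.250 V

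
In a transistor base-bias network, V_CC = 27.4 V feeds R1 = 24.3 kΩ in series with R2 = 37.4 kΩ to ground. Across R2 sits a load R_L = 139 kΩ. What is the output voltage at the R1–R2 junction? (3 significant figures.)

The load sits in parallel with R2, giving an effective lower resistance R2' = R2·R_L/(R2+R_L) = 29.47 kΩ.
Voltage divider with the loaded lower leg: V_out = 27.4 × 29.47/(24.3 + 29.47) = 27.4 × 0.5481 = 15.02 V.

V_out ≈ 15.0 V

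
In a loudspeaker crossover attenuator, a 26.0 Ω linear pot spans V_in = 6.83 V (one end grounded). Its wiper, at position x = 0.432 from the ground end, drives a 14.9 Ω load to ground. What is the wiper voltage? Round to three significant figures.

Split the track: R_lower = x·R_p = 11.23 Ω, R_upper = (1−x)·R_p = 14.77 Ω.
R_L loads the lower segment: effective lower R = 6.404 Ω.
Then V_out = V_in · 6.404/(14.77 + 6.404) = 2.066 V.

V_out ≈ 2.07 V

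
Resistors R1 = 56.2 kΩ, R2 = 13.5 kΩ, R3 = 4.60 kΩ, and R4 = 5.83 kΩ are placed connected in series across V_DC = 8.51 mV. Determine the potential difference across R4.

V ≈ 0.619 mV

Series total: ΣR = 56.2 + 13.5 + 4.60 + 5.83 = 80.13 kΩ.
By the voltage-divider rule, V = 8.51 × 5.830/80.13 = 0.6192 mV.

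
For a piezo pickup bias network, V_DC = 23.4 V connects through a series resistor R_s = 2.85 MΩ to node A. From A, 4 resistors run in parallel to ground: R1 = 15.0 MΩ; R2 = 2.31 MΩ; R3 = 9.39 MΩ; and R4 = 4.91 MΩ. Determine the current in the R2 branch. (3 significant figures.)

I ≈ 3.06 µA

Parallel bank: R_p = 1/(1/15.0 + 1/2.31 + 1/9.39 + 1/4.91) = 1.235 MΩ.
V_A = 23.4 × 1.235/4.085 = 7.074 V.
Branch current I = V_A/R2 = 7.074/2.31 = 3.062 µA.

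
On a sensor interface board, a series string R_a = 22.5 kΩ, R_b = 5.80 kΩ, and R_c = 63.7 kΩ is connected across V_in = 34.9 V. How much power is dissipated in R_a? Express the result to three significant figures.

P ≈ 3.24 mW

Series current I = V_in/ΣR = 34.9/92.00 = 0.3793 mA.
V(R_a) = I·R = 8.535 V; P = V·I = 8.535 × 0.3793 = 3.238 mW.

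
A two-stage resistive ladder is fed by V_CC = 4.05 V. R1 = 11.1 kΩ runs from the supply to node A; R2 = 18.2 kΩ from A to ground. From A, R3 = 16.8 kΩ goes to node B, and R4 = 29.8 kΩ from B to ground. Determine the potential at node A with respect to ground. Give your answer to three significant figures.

The second stage (R3 + R4 = 46.60 kΩ) loads node A in parallel with R2.
Effective lower resistance at A: R2 ‖ 46.60 = 13.09 kΩ.
V_A = 4.05 × 13.09/(11.1 + 13.09) = 2.191 V.

V_A ≈ 2.19 V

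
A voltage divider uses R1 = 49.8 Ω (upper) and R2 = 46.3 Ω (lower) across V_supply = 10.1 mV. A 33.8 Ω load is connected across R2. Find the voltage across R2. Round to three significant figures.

First combine the lower leg with the load: R2 ‖ R_L = 19.54 Ω.
Then V_out = V_supply · R2'/(R1 + R2') = 10.1 × 19.54/69.34 = 2.846 mV.

V_out ≈ 2.85 mV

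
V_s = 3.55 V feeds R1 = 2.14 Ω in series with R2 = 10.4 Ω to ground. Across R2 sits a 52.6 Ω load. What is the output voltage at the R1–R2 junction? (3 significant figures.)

V_out ≈ 2.85 V

The load sits in parallel with R2, giving an effective lower resistance R2' = R2·R_L/(R2+R_L) = 8.683 Ω.
Then V_out = V_s · R2'/(R1 + R2') = 3.55 × 8.683/10.82 = 2.848 V.
(Unloaded it would be 2.94 V; the load pulls it down.)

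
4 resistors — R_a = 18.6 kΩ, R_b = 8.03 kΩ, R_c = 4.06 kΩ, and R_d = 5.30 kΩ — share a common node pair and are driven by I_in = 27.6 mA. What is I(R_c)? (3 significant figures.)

I ≈ 11.1 mA

ΣG = 1/18.6 + 1/8.03 + 1/4.06 + 1/5.30 = 0.6133.
Current divider: I(R_c) = I_in · G_k/ΣG = 27.6 × (0.2463/0.6133) = 27.6 × 0.4016 = 11.08 mA.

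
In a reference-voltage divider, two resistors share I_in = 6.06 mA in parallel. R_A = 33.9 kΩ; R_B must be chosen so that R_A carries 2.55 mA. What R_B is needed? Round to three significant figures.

Two-branch current divider: I_A = I_in · R_B/(R_A + R_B).
2.55/6.06 = R_B/(R_A + R_B) → R_B = R_A · (0.4208)/(1 − 0.4208) = 33.9 × 0.7265 = 24.63 kΩ.

R_B ≈ 24.6 kΩ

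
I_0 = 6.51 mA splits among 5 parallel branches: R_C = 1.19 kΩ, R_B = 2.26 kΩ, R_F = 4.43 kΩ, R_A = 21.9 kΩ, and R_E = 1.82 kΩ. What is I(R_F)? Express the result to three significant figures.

ΣG = 1/1.19 + 1/2.26 + 1/4.43 + 1/21.9 + 1/1.82 = 2.104.
Current divider: I(R_F) = I_0 · G_k/ΣG = 6.51 × (0.2257/2.104) = 6.51 × 0.1073 = 0.6986 mA.

I ≈ 0.699 mA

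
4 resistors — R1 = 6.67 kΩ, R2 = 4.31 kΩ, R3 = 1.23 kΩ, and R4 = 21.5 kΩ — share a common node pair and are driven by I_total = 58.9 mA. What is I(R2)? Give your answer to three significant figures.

I ≈ 11.0 mA

Conductances: ΣG = 1/6.67 + 1/4.31 + 1/1.23 + 1/21.5 = 1.241 (1/kΩ).
Current divider: I(R2) = I_total · G_k/ΣG = 58.9 × (0.2320/1.241) = 58.9 × 0.1869 = 11.01 mA.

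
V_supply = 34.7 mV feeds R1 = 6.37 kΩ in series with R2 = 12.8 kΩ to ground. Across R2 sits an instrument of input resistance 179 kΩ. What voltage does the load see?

V_out ≈ 22.6 mV

The load sits in parallel with R2, giving an effective lower resistance R2' = R2·R_L/(R2+R_L) = 11.95 kΩ.
Voltage divider with the loaded lower leg: V_out = 34.7 × 11.95/(6.37 + 11.95) = 34.7 × 0.6522 = 22.63 mV.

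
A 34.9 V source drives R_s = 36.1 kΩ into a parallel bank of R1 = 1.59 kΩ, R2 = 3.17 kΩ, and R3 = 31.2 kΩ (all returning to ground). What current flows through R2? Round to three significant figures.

I ≈ 0.304 mA

Equivalent of the parallel group: R_p = 1.024 kΩ.
V_A by voltage divider: V_A = 34.9 × 1.024/(36.1 + 1.024) = 0.9628 V.
Branch current I = V_A/R2 = 0.9628/3.17 = 0.3037 mA.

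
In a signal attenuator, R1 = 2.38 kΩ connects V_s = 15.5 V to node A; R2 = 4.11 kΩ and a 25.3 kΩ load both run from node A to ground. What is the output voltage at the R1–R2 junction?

V_out ≈ 9.26 V

First combine the lower leg with the load: R2 ‖ R_L = 3.536 kΩ.
Then V_out = V_s · R2'/(R1 + R2') = 15.5 × 3.536/5.916 = 9.264 V.
(Unloaded it would be 9.82 V; the load pulls it down.)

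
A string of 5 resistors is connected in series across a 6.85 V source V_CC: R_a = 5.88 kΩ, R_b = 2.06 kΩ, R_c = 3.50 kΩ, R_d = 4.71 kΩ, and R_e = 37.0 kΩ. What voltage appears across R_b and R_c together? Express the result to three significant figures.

Total series resistance ΣR = 5.88 + 2.06 + 3.50 + 4.71 + 37.0 = 53.15 kΩ.
R_{R_b..R_c} = 2.06 + 3.50 = 5.560 kΩ.
Voltage divider: V = V_CC · (5.560 / 53.15) = 6.85 × 0.1046 = 0.7166 V.

V ≈ 0.717 V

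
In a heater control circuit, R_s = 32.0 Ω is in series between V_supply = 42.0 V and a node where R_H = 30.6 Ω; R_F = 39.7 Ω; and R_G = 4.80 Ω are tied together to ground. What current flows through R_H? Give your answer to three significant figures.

I ≈ 0.144 A

Equivalent of the parallel group: R_p = 3.757 Ω.
V_A = 42.0 × 3.757/35.76 = 4.412 V.
Branch current I = V_A/R_H = 4.412/30.6 = 0.1442 A.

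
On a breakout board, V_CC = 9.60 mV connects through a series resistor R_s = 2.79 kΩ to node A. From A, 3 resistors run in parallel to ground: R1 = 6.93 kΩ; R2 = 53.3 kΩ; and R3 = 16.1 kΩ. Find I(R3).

Equivalent of the parallel group: R_p = 4.441 kΩ.
V_A = 9.60 × 4.441/7.231 = 5.896 mV.
I(R3) = V_A / R3 = 5.896/16.1 = 0.3662 µA.
(Check via current divider: I_total = 1.328 µA; share G_k/ΣG = 0.2758 → same result.)

I ≈ 0.366 µA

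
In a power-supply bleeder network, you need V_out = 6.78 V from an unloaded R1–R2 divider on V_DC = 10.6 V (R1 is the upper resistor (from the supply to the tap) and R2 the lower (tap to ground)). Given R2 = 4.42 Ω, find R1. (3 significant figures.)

R1 ≈ 2.49 Ω

The divider ratio is R2/(R1+R2) = 6.78/10.6 = 0.6396.
So R1 = R2 · (V_DC/V_out − 1) = 4.42 × (10.6/6.78 − 1) = 4.42 × 0.5634 = 2.490 Ω.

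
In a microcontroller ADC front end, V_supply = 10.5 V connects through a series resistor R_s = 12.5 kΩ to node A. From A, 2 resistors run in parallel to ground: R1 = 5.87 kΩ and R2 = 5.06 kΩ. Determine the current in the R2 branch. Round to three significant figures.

I ≈ 0.371 mA

Combine the parallel branches: R_p = (1/5.87 + 1/5.06)⁻¹ = 2.717 kΩ.
V_A = 10.5 × 2.717/15.22 = 1.875 V.
Branch current I = V_A/R2 = 1.875/5.06 = 0.3706 mA.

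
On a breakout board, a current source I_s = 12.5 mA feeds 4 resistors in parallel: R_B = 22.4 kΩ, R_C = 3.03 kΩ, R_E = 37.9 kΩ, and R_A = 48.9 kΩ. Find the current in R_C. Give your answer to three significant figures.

I ≈ 9.79 mA

ΣG = 1/22.4 + 1/3.03 + 1/37.9 + 1/48.9 = 0.4215.
By the current-divider rule, I = I_s · G_k/ΣG = 12.5 × 0.7830 = 9.787 mA.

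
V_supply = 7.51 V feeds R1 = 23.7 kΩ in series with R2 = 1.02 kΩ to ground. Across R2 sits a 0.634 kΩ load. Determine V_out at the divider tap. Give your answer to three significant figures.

R2 ‖ R_L = (1.02 × 0.634)/(1.02 + 0.634) = 0.3910 kΩ.
Voltage divider with the loaded lower leg: V_out = 7.51 × 0.3910/(23.7 + 0.3910) = 7.51 × 0.01623 = 0.1219 V.

V_out ≈ 0.122 V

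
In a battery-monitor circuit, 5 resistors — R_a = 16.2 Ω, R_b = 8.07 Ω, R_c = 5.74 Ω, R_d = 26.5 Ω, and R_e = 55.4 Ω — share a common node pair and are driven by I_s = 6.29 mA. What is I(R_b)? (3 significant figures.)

ΣG = 1/16.2 + 1/8.07 + 1/5.74 + 1/26.5 + 1/55.4 = 0.4156.
R_b takes the fraction G_k/ΣG = 0.1239/0.4156 = 0.2981, so I = 6.29 × 0.2981 = 1.875 mA.

I ≈ 1.88 mA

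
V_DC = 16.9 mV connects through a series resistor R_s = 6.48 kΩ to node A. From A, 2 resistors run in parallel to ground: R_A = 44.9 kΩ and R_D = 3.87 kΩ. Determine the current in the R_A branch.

I ≈ 0.134 µA

Parallel bank: R_p = 1/(1/44.9 + 1/3.87) = 3.563 kΩ.
V_A by voltage divider: V_A = 16.9 × 3.563/(6.48 + 3.563) = 5.996 mV.
Branch current I = V_A/R_A = 5.996/44.9 = 0.1335 µA.
(Check via current divider: I_total = 1.683 µA; share G_k/ΣG = 0.07935 → same result.)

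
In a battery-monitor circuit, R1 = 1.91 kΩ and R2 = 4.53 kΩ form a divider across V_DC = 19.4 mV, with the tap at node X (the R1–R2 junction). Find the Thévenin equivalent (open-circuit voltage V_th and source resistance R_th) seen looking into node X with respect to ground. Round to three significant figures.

V_th ≈ 13.6 mV, R_th ≈ 1.34 kΩ

Open-circuit (no load on X): V_th = V_DC · R2/(R1 + R2) = 19.4 × 4.53/(1.910 + 4.53) = 13.65 mV.
Zeroing V_DC shorts the top of R1 to ground, so R_th = R1 ‖ R2 = 1.344 kΩ.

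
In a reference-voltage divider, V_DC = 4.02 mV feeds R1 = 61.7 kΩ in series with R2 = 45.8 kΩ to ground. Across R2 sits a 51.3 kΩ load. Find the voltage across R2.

V_out ≈ 1.13 mV

The load sits in parallel with R2, giving an effective lower resistance R2' = R2·R_L/(R2+R_L) = 24.20 kΩ.
Now apply the divider: V_out = 4.02 × 0.2817 = 1.132 mV.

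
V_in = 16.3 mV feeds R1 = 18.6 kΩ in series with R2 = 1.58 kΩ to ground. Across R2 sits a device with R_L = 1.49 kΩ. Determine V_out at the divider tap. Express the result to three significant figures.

V_out ≈ 0.645 mV

R2 ‖ R_L = (1.58 × 1.49)/(1.58 + 1.49) = 0.7668 kΩ.
Then V_out = V_in · R2'/(R1 + R2') = 16.3 × 0.7668/19.37 = 0.6454 mV.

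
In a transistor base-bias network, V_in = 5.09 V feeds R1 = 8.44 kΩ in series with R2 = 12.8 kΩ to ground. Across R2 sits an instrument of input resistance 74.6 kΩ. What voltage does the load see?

R2 ‖ R_L = (12.8 × 74.6)/(12.8 + 74.6) = 10.93 kΩ.
Then V_out = V_in · R2'/(R1 + R2') = 5.09 × 10.93/19.37 = 2.872 V.
(Unloaded it would be 3.07 V; the load pulls it down.)

V_out ≈ 2.87 V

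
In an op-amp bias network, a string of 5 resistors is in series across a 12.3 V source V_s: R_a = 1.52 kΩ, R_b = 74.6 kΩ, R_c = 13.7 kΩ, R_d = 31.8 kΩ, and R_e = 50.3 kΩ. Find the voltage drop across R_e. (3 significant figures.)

Total series resistance ΣR = 1.52 + 74.6 + 13.7 + 31.8 + 50.3 = 171.9 kΩ.
V = V_s · R/ΣR = 12.3 × 0.2926 = 3.599 V.

V ≈ 3.60 V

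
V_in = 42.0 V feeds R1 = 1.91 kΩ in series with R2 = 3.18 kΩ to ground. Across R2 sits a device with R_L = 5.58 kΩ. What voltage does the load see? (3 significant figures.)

First combine the lower leg with the load: R2 ‖ R_L = 2.026 kΩ.
Voltage divider with the loaded lower leg: V_out = 42.0 × 2.026/(1.91 + 2.026) = 42.0 × 0.5147 = 21.62 V.

V_out ≈ 21.6 V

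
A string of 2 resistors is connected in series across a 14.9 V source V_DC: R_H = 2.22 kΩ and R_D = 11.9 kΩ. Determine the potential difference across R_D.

V ≈ 12.6 V

Total series resistance ΣR = 2.22 + 11.9 = 14.12 kΩ.
By the voltage-divider rule, V = 14.9 × 11.90/14.12 = 12.56 V.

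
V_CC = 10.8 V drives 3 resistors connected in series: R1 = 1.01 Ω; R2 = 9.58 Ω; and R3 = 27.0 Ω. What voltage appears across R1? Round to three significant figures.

V ≈ 0.290 V

ΣR = 1.01 + 9.58 + 27.0 = 37.59 Ω.
V = V_CC · R/ΣR = 10.8 × 0.02687 = 0.2902 V.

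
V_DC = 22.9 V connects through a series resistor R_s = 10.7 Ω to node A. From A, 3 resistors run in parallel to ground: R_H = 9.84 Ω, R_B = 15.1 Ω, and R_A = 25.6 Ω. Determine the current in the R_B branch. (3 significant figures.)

I ≈ 0.472 A

Equivalent of the parallel group: R_p = 4.833 Ω.
V_A by voltage divider: V_A = 22.9 × 4.833/(10.7 + 4.833) = 7.125 V.
I(R_B) = V_A / R_B = 7.125/15.1 = 0.4719 A.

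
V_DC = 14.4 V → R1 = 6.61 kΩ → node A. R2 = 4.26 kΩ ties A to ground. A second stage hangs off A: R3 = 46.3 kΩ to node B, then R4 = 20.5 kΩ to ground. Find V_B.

Looking into the second stage from A: R3 + R4 = 66.80 kΩ appears in parallel with R2.
Effective lower resistance at A: R2 ‖ 66.80 = 4.005 kΩ.
First divider: V_A = V_DC · 4.005/(6.61 + 4.005) = 5.433 V.
Then the unloaded second divider: V_B = V_A × R4/(R3+R4) = 5.433 × 0.3069 = 1.667 V.

V_B ≈ 1.67 V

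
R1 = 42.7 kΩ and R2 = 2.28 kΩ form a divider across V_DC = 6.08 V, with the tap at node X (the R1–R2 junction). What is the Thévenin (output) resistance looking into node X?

R_th ≈ 2.16 kΩ

With V_DC suppressed (replaced by a short), R_th = R1 ‖ R2 = (42.70 × 2.28)/(42.70 + 2.28) = 2.164 kΩ.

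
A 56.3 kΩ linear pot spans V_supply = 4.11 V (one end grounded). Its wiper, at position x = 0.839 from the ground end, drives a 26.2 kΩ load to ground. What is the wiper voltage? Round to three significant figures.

Split the track: R_lower = x·R_p = 47.24 kΩ, R_upper = (1−x)·R_p = 9.064 kΩ.
Lower segment in parallel with the load: 47.24 ‖ 26.2 = 16.85 kΩ.
Then V_out = V_supply · 16.85/(9.064 + 16.85) = 2.673 V.
(Unloaded: V_out = x·V_supply = 3.45 V.)

V_out ≈ 2.67 V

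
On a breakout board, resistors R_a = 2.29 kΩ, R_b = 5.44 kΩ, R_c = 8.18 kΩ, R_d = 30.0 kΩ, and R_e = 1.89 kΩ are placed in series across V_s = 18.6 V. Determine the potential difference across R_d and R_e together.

V ≈ 12.4 V

Total series resistance ΣR = 2.29 + 5.44 + 8.18 + 30.0 + 1.89 = 47.80 kΩ.
R_{R_d..R_e} = 30.0 + 1.89 = 31.89 kΩ.
V = V_s · R/ΣR = 18.6 × 0.6672 = 12.41 V.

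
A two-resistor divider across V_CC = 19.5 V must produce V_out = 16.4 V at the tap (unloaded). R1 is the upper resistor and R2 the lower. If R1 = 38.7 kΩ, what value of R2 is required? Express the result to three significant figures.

R2 ≈ 205 kΩ

V_out/V_CC = R2/(R1+R2) = 0.8410.
So R2 = R1 · V_out/(V_CC − V_out) = 38.7 × 16.4/(19.5 − 16.4) = 38.7 × 5.290 = 204.7 kΩ.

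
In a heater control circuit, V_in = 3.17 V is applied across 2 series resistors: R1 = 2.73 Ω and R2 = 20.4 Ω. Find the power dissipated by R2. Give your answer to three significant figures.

P ≈ 0.383 W

The common current is I = 3.17/23.13 = 0.1371 A.
V(R2) = I·R = 2.796 V; P = V·I = 2.796 × 0.1371 = 0.3832 W.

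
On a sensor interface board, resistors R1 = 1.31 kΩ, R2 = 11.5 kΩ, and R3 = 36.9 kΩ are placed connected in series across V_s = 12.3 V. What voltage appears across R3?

V ≈ 9.13 V

Series total: ΣR = 1.31 + 11.5 + 36.9 = 49.71 kΩ.
V = V_s · R/ΣR = 12.3 × 0.7423 = 9.130 V.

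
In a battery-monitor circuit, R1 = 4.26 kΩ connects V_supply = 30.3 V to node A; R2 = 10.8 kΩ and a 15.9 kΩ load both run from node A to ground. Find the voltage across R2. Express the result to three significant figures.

R2 ‖ R_L = (10.8 × 15.9)/(10.8 + 15.9) = 6.431 kΩ.
Voltage divider with the loaded lower leg: V_out = 30.3 × 6.431/(4.26 + 6.431) = 30.3 × 0.6016 = 18.23 V.
(Unloaded it would be 21.7 V; the load pulls it down.)

V_out ≈ 18.2 V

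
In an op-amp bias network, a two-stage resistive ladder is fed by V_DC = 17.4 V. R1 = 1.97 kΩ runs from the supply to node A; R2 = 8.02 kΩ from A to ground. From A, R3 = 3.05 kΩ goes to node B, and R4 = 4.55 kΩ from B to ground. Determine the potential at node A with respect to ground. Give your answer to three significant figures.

The second stage (R3 + R4 = 7.600 kΩ) loads node A in parallel with R2.
R2 ‖ (R3+R4) = 3.902 kΩ.
First divider: V_A = V_DC · 3.902/(1.97 + 3.902) = 11.56 V.

V_A ≈ 11.6 V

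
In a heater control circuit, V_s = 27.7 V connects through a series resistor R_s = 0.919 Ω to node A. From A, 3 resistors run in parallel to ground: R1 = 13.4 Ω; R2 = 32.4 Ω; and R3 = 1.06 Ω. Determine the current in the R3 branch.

Parallel bank: R_p = 1/(1/13.4 + 1/32.4 + 1/1.06) = 0.9534 Ω.
Node voltage V_A = V_s · R_p/(R_s + R_p) = 27.7 × 0.5092 = 14.10 V.
Branch current I = V_A/R3 = 14.10/1.06 = 13.31 A.

I ≈ 13.3 A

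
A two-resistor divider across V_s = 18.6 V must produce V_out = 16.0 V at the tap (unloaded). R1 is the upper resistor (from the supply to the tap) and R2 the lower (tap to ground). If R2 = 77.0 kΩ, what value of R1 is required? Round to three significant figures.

V_out/V_s = R2/(R1+R2) = 0.8602.
Rearranging, R1 = R2·(1−k)/k = 77.0 × 0.1625 = 12.51 kΩ.

R1 ≈ 12.5 kΩ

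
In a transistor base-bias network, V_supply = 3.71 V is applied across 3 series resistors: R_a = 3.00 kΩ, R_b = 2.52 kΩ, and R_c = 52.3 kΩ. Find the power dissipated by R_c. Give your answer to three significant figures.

ΣR = 57.82 kΩ → I = 3.71/57.82 = 0.06416 mA.
P(R_c) = I²·R_c = (0.06416)² × 52.3 = 0.2153 mW.

P ≈ 0.215 mW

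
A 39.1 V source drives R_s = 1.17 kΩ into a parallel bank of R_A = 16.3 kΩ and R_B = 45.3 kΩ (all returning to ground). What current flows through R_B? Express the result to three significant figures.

I ≈ 0.786 mA

Parallel bank: R_p = 1/(1/16.3 + 1/45.3) = 11.99 kΩ.
V_A by voltage divider: V_A = 39.1 × 11.99/(1.17 + 11.99) = 35.62 V.
Branch current I = V_A/R_B = 35.62/45.3 = 0.7864 mA.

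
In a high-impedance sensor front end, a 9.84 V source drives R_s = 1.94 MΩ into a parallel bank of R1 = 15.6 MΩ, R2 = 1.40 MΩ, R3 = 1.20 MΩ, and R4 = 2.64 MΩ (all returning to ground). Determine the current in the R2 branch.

Equivalent of the parallel group: R_p = 0.5024 MΩ.
V_A = 9.84 × 0.5024/2.442 = 2.024 V.
I(R2) = V_A / R2 = 2.024/1.40 = 1.446 µA.
(Equivalently: I_total = 4.029 µA, then current-divider fraction G_k/ΣG = 0.3588.)

I ≈ 1.45 µA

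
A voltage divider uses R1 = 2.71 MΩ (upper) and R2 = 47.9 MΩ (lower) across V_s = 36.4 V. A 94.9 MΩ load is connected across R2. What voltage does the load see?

V_out ≈ 33.5 V

R2 ‖ R_L = (47.9 × 94.9)/(47.9 + 94.9) = 31.83 MΩ.
Then V_out = V_s · R2'/(R1 + R2') = 36.4 × 31.83/34.54 = 33.54 V.
(Unloaded it would be 34.5 V; the load pulls it down.)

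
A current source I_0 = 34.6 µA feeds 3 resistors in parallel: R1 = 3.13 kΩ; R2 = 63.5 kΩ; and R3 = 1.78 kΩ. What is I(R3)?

ΣG = 1/3.13 + 1/63.5 + 1/1.78 = 0.8970.
Current divider: I(R3) = I_0 · G_k/ΣG = 34.6 × (0.5618/0.8970) = 34.6 × 0.6263 = 21.67 µA.

I ≈ 21.7 µA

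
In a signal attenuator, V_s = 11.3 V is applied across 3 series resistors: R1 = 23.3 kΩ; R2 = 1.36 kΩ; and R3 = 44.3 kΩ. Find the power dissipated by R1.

P ≈ 0.626 mW

ΣR = 68.96 kΩ → I = 11.3/68.96 = 0.1639 mA.
V(R1) = I·R = 3.818 V; P = V·I = 3.818 × 0.1639 = 0.6256 mW.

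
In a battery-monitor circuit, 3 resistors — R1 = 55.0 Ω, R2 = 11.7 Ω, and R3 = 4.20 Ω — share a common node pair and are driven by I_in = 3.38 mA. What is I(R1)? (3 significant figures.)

I ≈ 0.180 mA

Conductances: ΣG = 1/55.0 + 1/11.7 + 1/4.20 = 0.3417 (1/Ω).
Current divider: I(R1) = I_in · G_k/ΣG = 3.38 × (0.01818/0.3417) = 3.38 × 0.05320 = 0.1798 mA.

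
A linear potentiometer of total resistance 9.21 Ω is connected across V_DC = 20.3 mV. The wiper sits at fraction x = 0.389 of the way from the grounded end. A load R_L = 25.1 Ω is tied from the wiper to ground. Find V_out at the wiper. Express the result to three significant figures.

V_out ≈ 7.26 mV

The pot divides into 5.627 Ω above the wiper and 3.583 Ω below.
(x·R_p) ‖ R_L = 3.135 Ω.
Loaded-divider output: V_out = 20.3 × 0.3578 = 7.263 mV.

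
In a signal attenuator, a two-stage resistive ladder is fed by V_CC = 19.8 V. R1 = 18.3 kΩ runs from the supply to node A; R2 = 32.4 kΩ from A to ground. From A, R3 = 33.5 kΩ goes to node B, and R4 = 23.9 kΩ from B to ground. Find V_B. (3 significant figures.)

Node A sees R2 in parallel with the series input of stage 2, R3 + R4 = 57.40 kΩ.
Effective lower resistance at A: R2 ‖ 57.40 = 20.71 kΩ.
So V_A = 19.8 × 0.5309 = 10.51 V.
V_B = V_A × 0.4164 = 4.377 V.

V_B ≈ 4.38 V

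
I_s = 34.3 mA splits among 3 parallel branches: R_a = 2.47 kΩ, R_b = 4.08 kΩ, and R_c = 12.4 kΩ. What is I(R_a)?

I ≈ 19.0 mA

Conductances: ΣG = 1/2.47 + 1/4.08 + 1/12.4 = 0.7306 (1/kΩ).
R_a takes the fraction G_k/ΣG = 0.4049/0.7306 = 0.5541, so I = 34.3 × 0.5541 = 19.01 mA.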